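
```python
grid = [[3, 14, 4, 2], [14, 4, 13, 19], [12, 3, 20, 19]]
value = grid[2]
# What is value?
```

grid has 3 rows. Row 2 is [12, 3, 20, 19].

[12, 3, 20, 19]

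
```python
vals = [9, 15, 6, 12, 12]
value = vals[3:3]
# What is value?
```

vals has length 5. The slice vals[3:3] resolves to an empty index range, so the result is [].

[]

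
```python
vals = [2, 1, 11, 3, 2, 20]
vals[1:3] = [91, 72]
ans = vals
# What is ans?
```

vals starts as [2, 1, 11, 3, 2, 20] (length 6). The slice vals[1:3] covers indices [1, 2] with values [1, 11]. Replacing that slice with [91, 72] (same length) produces [2, 91, 72, 3, 2, 20].

[2, 91, 72, 3, 2, 20]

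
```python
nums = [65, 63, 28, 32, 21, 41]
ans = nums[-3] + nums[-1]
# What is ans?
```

nums has length 6. Negative index -3 maps to positive index 6 + (-3) = 3. nums[3] = 32.
nums has length 6. Negative index -1 maps to positive index 6 + (-1) = 5. nums[5] = 41.
Sum: 32 + 41 = 73.

73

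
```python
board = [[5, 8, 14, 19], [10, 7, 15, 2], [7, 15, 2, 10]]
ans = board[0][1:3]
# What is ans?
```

board[0] = [5, 8, 14, 19]. board[0] has length 4. The slice board[0][1:3] selects indices [1, 2] (1->8, 2->14), giving [8, 14].

[8, 14]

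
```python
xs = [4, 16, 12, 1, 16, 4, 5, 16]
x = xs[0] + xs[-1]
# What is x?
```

xs has length 8. xs[0] = 4.
xs has length 8. Negative index -1 maps to positive index 8 + (-1) = 7. xs[7] = 16.
Sum: 4 + 16 = 20.

20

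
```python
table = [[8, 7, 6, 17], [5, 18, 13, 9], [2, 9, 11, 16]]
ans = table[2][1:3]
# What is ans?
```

table[2] = [2, 9, 11, 16]. table[2] has length 4. The slice table[2][1:3] selects indices [1, 2] (1->9, 2->11), giving [9, 11].

[9, 11]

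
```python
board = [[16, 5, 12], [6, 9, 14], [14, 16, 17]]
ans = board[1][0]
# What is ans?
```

board[1] = [6, 9, 14]. Taking column 0 of that row yields 6.

6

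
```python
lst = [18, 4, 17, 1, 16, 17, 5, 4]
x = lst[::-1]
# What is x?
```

lst has length 8. The slice lst[::-1] selects indices [7, 6, 5, 4, 3, 2, 1, 0] (7->4, 6->5, 5->17, 4->16, 3->1, 2->17, 1->4, 0->18), giving [4, 5, 17, 16, 1, 17, 4, 18].

[4, 5, 17, 16, 1, 17, 4, 18]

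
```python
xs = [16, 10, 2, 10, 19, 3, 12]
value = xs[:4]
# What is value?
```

xs has length 7. The slice xs[:4] selects indices [0, 1, 2, 3] (0->16, 1->10, 2->2, 3->10), giving [16, 10, 2, 10].

[16, 10, 2, 10]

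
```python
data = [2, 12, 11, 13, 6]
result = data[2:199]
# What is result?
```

data has length 5. The slice data[2:199] selects indices [2, 3, 4] (2->11, 3->13, 4->6), giving [11, 13, 6].

[11, 13, 6]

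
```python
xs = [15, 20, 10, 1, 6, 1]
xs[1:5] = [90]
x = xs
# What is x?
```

xs starts as [15, 20, 10, 1, 6, 1] (length 6). The slice xs[1:5] covers indices [1, 2, 3, 4] with values [20, 10, 1, 6]. Replacing that slice with [90] (different length) produces [15, 90, 1].

[15, 90, 1]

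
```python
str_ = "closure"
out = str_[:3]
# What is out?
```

str_ has length 7. The slice str_[:3] selects indices [0, 1, 2] (0->'c', 1->'l', 2->'o'), giving 'clo'.

'clo'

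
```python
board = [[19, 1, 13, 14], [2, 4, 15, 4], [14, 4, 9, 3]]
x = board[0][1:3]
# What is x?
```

board[0] = [19, 1, 13, 14]. board[0] has length 4. The slice board[0][1:3] selects indices [1, 2] (1->1, 2->13), giving [1, 13].

[1, 13]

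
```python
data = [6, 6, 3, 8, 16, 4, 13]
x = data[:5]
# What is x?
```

data has length 7. The slice data[:5] selects indices [0, 1, 2, 3, 4] (0->6, 1->6, 2->3, 3->8, 4->16), giving [6, 6, 3, 8, 16].

[6, 6, 3, 8, 16]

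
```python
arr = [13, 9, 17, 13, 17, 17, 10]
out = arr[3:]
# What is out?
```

arr has length 7. The slice arr[3:] selects indices [3, 4, 5, 6] (3->13, 4->17, 5->17, 6->10), giving [13, 17, 17, 10].

[13, 17, 17, 10]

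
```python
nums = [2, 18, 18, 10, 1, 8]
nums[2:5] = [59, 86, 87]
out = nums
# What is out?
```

nums starts as [2, 18, 18, 10, 1, 8] (length 6). The slice nums[2:5] covers indices [2, 3, 4] with values [18, 10, 1]. Replacing that slice with [59, 86, 87] (same length) produces [2, 18, 59, 86, 87, 8].

[2, 18, 59, 86, 87, 8]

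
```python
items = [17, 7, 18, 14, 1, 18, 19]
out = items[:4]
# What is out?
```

items has length 7. The slice items[:4] selects indices [0, 1, 2, 3] (0->17, 1->7, 2->18, 3->14), giving [17, 7, 18, 14].

[17, 7, 18, 14]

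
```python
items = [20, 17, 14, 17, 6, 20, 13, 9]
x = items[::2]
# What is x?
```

items has length 8. The slice items[::2] selects indices [0, 2, 4, 6] (0->20, 2->14, 4->6, 6->13), giving [20, 14, 6, 13].

[20, 14, 6, 13]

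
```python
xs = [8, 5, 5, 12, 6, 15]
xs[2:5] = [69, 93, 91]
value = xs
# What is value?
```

xs starts as [8, 5, 5, 12, 6, 15] (length 6). The slice xs[2:5] covers indices [2, 3, 4] with values [5, 12, 6]. Replacing that slice with [69, 93, 91] (same length) produces [8, 5, 69, 93, 91, 15].

[8, 5, 69, 93, 91, 15]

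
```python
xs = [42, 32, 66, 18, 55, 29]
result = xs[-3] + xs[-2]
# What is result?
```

xs has length 6. Negative index -3 maps to positive index 6 + (-3) = 3. xs[3] = 18.
xs has length 6. Negative index -2 maps to positive index 6 + (-2) = 4. xs[4] = 55.
Sum: 18 + 55 = 73.

73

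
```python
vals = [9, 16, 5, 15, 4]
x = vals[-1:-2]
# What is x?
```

vals has length 5. The slice vals[-1:-2] resolves to an empty index range, so the result is [].

[]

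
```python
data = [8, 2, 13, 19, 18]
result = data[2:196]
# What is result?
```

data has length 5. The slice data[2:196] selects indices [2, 3, 4] (2->13, 3->19, 4->18), giving [13, 19, 18].

[13, 19, 18]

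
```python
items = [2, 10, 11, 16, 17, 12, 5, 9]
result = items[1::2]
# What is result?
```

items has length 8. The slice items[1::2] selects indices [1, 3, 5, 7] (1->10, 3->16, 5->12, 7->9), giving [10, 16, 12, 9].

[10, 16, 12, 9]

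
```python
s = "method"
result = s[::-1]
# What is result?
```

s has length 6. The slice s[::-1] selects indices [5, 4, 3, 2, 1, 0] (5->'d', 4->'o', 3->'h', 2->'t', 1->'e', 0->'m'), giving 'dohtem'.

'dohtem'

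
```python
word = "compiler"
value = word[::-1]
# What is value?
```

word has length 8. The slice word[::-1] selects indices [7, 6, 5, 4, 3, 2, 1, 0] (7->'r', 6->'e', 5->'l', 4->'i', 3->'p', 2->'m', 1->'o', 0->'c'), giving 'relipmoc'.

'relipmoc'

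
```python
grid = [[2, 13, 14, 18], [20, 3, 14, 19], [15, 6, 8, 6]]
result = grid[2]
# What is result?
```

grid has 3 rows. Row 2 is [15, 6, 8, 6].

[15, 6, 8, 6]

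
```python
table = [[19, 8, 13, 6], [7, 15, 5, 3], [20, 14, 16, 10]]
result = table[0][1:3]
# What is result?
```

table[0] = [19, 8, 13, 6]. table[0] has length 4. The slice table[0][1:3] selects indices [1, 2] (1->8, 2->13), giving [8, 13].

[8, 13]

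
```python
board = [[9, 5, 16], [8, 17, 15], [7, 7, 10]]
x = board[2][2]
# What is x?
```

board[2] = [7, 7, 10]. Taking column 2 of that row yields 10.

10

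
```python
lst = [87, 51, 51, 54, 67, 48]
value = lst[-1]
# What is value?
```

lst has length 6. Negative index -1 maps to positive index 6 + (-1) = 5. lst[5] = 48.

48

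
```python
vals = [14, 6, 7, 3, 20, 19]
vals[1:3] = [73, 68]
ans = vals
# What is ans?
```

vals starts as [14, 6, 7, 3, 20, 19] (length 6). The slice vals[1:3] covers indices [1, 2] with values [6, 7]. Replacing that slice with [73, 68] (same length) produces [14, 73, 68, 3, 20, 19].

[14, 73, 68, 3, 20, 19]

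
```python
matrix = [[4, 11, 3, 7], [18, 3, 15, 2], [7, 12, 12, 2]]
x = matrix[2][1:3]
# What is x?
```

matrix[2] = [7, 12, 12, 2]. matrix[2] has length 4. The slice matrix[2][1:3] selects indices [1, 2] (1->12, 2->12), giving [12, 12].

[12, 12]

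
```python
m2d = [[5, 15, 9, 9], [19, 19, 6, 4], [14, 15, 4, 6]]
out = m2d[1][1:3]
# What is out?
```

m2d[1] = [19, 19, 6, 4]. m2d[1] has length 4. The slice m2d[1][1:3] selects indices [1, 2] (1->19, 2->6), giving [19, 6].

[19, 6]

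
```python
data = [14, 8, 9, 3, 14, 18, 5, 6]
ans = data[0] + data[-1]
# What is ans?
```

data has length 8. data[0] = 14.
data has length 8. Negative index -1 maps to positive index 8 + (-1) = 7. data[7] = 6.
Sum: 14 + 6 = 20.

20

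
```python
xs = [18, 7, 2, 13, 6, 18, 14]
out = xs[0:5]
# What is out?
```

xs has length 7. The slice xs[0:5] selects indices [0, 1, 2, 3, 4] (0->18, 1->7, 2->2, 3->13, 4->6), giving [18, 7, 2, 13, 6].

[18, 7, 2, 13, 6]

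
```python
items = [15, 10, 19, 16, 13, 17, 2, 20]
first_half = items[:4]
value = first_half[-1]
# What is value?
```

items has length 8. The slice items[:4] selects indices [0, 1, 2, 3] (0->15, 1->10, 2->19, 3->16), giving [15, 10, 19, 16]. So first_half = [15, 10, 19, 16]. Then first_half[-1] = 16.

16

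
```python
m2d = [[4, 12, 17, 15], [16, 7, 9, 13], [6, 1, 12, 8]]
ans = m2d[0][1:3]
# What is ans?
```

m2d[0] = [4, 12, 17, 15]. m2d[0] has length 4. The slice m2d[0][1:3] selects indices [1, 2] (1->12, 2->17), giving [12, 17].

[12, 17]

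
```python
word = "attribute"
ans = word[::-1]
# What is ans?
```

word has length 9. The slice word[::-1] selects indices [8, 7, 6, 5, 4, 3, 2, 1, 0] (8->'e', 7->'t', 6->'u', 5->'b', 4->'i', 3->'r', 2->'t', 1->'t', 0->'a'), giving 'etubirtta'.

'etubirtta'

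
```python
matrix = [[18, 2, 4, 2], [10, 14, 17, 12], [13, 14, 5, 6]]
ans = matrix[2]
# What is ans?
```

matrix has 3 rows. Row 2 is [13, 14, 5, 6].

[13, 14, 5, 6]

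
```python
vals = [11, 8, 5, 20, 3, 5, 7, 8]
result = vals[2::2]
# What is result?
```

vals has length 8. The slice vals[2::2] selects indices [2, 4, 6] (2->5, 4->3, 6->7), giving [5, 3, 7].

[5, 3, 7]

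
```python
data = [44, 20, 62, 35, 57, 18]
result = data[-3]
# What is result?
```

data has length 6. Negative index -3 maps to positive index 6 + (-3) = 3. data[3] = 35.

35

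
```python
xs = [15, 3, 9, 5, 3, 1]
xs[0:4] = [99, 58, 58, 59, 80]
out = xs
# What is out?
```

xs starts as [15, 3, 9, 5, 3, 1] (length 6). The slice xs[0:4] covers indices [0, 1, 2, 3] with values [15, 3, 9, 5]. Replacing that slice with [99, 58, 58, 59, 80] (different length) produces [99, 58, 58, 59, 80, 3, 1].

[99, 58, 58, 59, 80, 3, 1]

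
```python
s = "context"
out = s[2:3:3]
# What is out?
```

s has length 7. The slice s[2:3:3] selects indices [2] (2->'n'), giving 'n'.

'n'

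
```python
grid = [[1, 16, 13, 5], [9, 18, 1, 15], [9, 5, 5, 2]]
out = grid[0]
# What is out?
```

grid has 3 rows. Row 0 is [1, 16, 13, 5].

[1, 16, 13, 5]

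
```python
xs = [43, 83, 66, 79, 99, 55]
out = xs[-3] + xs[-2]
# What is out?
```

xs has length 6. Negative index -3 maps to positive index 6 + (-3) = 3. xs[3] = 79.
xs has length 6. Negative index -2 maps to positive index 6 + (-2) = 4. xs[4] = 99.
Sum: 79 + 99 = 178.

178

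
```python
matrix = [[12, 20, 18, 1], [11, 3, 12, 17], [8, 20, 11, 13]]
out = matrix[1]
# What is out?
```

matrix has 3 rows. Row 1 is [11, 3, 12, 17].

[11, 3, 12, 17]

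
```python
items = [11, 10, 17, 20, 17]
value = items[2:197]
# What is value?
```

items has length 5. The slice items[2:197] selects indices [2, 3, 4] (2->17, 3->20, 4->17), giving [17, 20, 17].

[17, 20, 17]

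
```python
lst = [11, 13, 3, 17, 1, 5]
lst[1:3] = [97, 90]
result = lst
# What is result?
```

lst starts as [11, 13, 3, 17, 1, 5] (length 6). The slice lst[1:3] covers indices [1, 2] with values [13, 3]. Replacing that slice with [97, 90] (same length) produces [11, 97, 90, 17, 1, 5].

[11, 97, 90, 17, 1, 5]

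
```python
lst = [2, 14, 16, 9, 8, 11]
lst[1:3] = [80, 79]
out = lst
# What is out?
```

lst starts as [2, 14, 16, 9, 8, 11] (length 6). The slice lst[1:3] covers indices [1, 2] with values [14, 16]. Replacing that slice with [80, 79] (same length) produces [2, 80, 79, 9, 8, 11].

[2, 80, 79, 9, 8, 11]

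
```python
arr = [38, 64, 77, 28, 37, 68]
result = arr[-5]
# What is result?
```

arr has length 6. Negative index -5 maps to positive index 6 + (-5) = 1. arr[1] = 64.

64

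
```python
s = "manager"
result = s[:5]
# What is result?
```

s has length 7. The slice s[:5] selects indices [0, 1, 2, 3, 4] (0->'m', 1->'a', 2->'n', 3->'a', 4->'g'), giving 'manag'.

'manag'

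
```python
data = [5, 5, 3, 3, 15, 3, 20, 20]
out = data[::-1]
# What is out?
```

data has length 8. The slice data[::-1] selects indices [7, 6, 5, 4, 3, 2, 1, 0] (7->20, 6->20, 5->3, 4->15, 3->3, 2->3, 1->5, 0->5), giving [20, 20, 3, 15, 3, 3, 5, 5].

[20, 20, 3, 15, 3, 3, 5, 5]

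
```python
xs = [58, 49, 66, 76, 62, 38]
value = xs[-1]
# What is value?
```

xs has length 6. Negative index -1 maps to positive index 6 + (-1) = 5. xs[5] = 38.

38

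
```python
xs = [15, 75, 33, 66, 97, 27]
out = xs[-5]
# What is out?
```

xs has length 6. Negative index -5 maps to positive index 6 + (-5) = 1. xs[1] = 75.

75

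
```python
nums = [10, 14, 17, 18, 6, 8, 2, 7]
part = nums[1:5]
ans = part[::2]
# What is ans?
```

nums has length 8. The slice nums[1:5] selects indices [1, 2, 3, 4] (1->14, 2->17, 3->18, 4->6), giving [14, 17, 18, 6]. So part = [14, 17, 18, 6]. part has length 4. The slice part[::2] selects indices [0, 2] (0->14, 2->18), giving [14, 18].

[14, 18]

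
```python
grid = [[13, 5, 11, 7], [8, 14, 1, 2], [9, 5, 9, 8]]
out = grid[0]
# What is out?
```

grid has 3 rows. Row 0 is [13, 5, 11, 7].

[13, 5, 11, 7]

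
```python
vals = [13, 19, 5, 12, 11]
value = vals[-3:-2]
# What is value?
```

vals has length 5. The slice vals[-3:-2] selects indices [2] (2->5), giving [5].

[5]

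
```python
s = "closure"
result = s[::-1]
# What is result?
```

s has length 7. The slice s[::-1] selects indices [6, 5, 4, 3, 2, 1, 0] (6->'e', 5->'r', 4->'u', 3->'s', 2->'o', 1->'l', 0->'c'), giving 'erusolc'.

'erusolc'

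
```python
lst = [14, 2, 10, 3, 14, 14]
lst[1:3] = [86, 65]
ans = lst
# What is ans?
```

lst starts as [14, 2, 10, 3, 14, 14] (length 6). The slice lst[1:3] covers indices [1, 2] with values [2, 10]. Replacing that slice with [86, 65] (same length) produces [14, 86, 65, 3, 14, 14].

[14, 86, 65, 3, 14, 14]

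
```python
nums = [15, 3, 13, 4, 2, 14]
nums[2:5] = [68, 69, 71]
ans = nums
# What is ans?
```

nums starts as [15, 3, 13, 4, 2, 14] (length 6). The slice nums[2:5] covers indices [2, 3, 4] with values [13, 4, 2]. Replacing that slice with [68, 69, 71] (same length) produces [15, 3, 68, 69, 71, 14].

[15, 3, 68, 69, 71, 14]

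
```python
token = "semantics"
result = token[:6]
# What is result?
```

token has length 9. The slice token[:6] selects indices [0, 1, 2, 3, 4, 5] (0->'s', 1->'e', 2->'m', 3->'a', 4->'n', 5->'t'), giving 'semant'.

'semant'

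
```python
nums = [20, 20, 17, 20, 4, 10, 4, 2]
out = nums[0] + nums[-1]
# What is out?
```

nums has length 8. nums[0] = 20.
nums has length 8. Negative index -1 maps to positive index 8 + (-1) = 7. nums[7] = 2.
Sum: 20 + 2 = 22.

22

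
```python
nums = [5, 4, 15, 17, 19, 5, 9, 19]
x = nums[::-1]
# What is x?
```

nums has length 8. The slice nums[::-1] selects indices [7, 6, 5, 4, 3, 2, 1, 0] (7->19, 6->9, 5->5, 4->19, 3->17, 2->15, 1->4, 0->5), giving [19, 9, 5, 19, 17, 15, 4, 5].

[19, 9, 5, 19, 17, 15, 4, 5]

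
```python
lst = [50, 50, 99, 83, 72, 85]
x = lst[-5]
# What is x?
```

lst has length 6. Negative index -5 maps to positive index 6 + (-5) = 1. lst[1] = 50.

50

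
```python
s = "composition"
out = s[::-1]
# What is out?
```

s has length 11. The slice s[::-1] selects indices [10, 9, 8, 7, 6, 5, 4, 3, 2, 1, 0] (10->'n', 9->'o', 8->'i', 7->'t', 6->'i', 5->'s', 4->'o', 3->'p', 2->'m', 1->'o', 0->'c'), giving 'noitisopmoc'.

'noitisopmoc'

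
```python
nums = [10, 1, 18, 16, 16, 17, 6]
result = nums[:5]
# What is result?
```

nums has length 7. The slice nums[:5] selects indices [0, 1, 2, 3, 4] (0->10, 1->1, 2->18, 3->16, 4->16), giving [10, 1, 18, 16, 16].

[10, 1, 18, 16, 16]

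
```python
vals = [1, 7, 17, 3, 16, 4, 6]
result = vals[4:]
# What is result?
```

vals has length 7. The slice vals[4:] selects indices [4, 5, 6] (4->16, 5->4, 6->6), giving [16, 4, 6].

[16, 4, 6]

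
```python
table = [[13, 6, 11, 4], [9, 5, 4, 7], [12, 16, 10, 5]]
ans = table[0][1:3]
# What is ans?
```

table[0] = [13, 6, 11, 4]. table[0] has length 4. The slice table[0][1:3] selects indices [1, 2] (1->6, 2->11), giving [6, 11].

[6, 11]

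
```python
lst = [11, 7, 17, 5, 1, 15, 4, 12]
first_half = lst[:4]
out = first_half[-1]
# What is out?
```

lst has length 8. The slice lst[:4] selects indices [0, 1, 2, 3] (0->11, 1->7, 2->17, 3->5), giving [11, 7, 17, 5]. So first_half = [11, 7, 17, 5]. Then first_half[-1] = 5.

5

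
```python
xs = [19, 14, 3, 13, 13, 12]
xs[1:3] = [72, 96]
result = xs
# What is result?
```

xs starts as [19, 14, 3, 13, 13, 12] (length 6). The slice xs[1:3] covers indices [1, 2] with values [14, 3]. Replacing that slice with [72, 96] (same length) produces [19, 72, 96, 13, 13, 12].

[19, 72, 96, 13, 13, 12]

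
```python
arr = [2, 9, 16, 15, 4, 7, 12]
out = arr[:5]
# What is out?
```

arr has length 7. The slice arr[:5] selects indices [0, 1, 2, 3, 4] (0->2, 1->9, 2->16, 3->15, 4->4), giving [2, 9, 16, 15, 4].

[2, 9, 16, 15, 4]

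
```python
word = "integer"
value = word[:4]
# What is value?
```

word has length 7. The slice word[:4] selects indices [0, 1, 2, 3] (0->'i', 1->'n', 2->'t', 3->'e'), giving 'inte'.

'inte'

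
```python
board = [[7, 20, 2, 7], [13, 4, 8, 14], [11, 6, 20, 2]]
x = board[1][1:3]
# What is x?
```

board[1] = [13, 4, 8, 14]. board[1] has length 4. The slice board[1][1:3] selects indices [1, 2] (1->4, 2->8), giving [4, 8].

[4, 8]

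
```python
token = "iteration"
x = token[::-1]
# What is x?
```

token has length 9. The slice token[::-1] selects indices [8, 7, 6, 5, 4, 3, 2, 1, 0] (8->'n', 7->'o', 6->'i', 5->'t', 4->'a', 3->'r', 2->'e', 1->'t', 0->'i'), giving 'noitareti'.

'noitareti'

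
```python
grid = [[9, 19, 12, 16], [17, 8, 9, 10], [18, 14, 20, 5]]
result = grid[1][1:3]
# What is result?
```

grid[1] = [17, 8, 9, 10]. grid[1] has length 4. The slice grid[1][1:3] selects indices [1, 2] (1->8, 2->9), giving [8, 9].

[8, 9]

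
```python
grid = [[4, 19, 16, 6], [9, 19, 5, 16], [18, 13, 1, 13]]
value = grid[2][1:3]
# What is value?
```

grid[2] = [18, 13, 1, 13]. grid[2] has length 4. The slice grid[2][1:3] selects indices [1, 2] (1->13, 2->1), giving [13, 1].

[13, 1]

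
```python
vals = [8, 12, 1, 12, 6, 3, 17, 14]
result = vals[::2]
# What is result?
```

vals has length 8. The slice vals[::2] selects indices [0, 2, 4, 6] (0->8, 2->1, 4->6, 6->17), giving [8, 1, 6, 17].

[8, 1, 6, 17]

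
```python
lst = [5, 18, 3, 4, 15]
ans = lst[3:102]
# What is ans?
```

lst has length 5. The slice lst[3:102] selects indices [3, 4] (3->4, 4->15), giving [4, 15].

[4, 15]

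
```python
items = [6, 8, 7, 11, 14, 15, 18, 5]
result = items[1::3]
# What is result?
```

items has length 8. The slice items[1::3] selects indices [1, 4, 7] (1->8, 4->14, 7->5), giving [8, 14, 5].

[8, 14, 5]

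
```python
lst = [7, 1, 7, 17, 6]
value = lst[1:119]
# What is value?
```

lst has length 5. The slice lst[1:119] selects indices [1, 2, 3, 4] (1->1, 2->7, 3->17, 4->6), giving [1, 7, 17, 6].

[1, 7, 17, 6]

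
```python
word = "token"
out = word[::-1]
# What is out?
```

word has length 5. The slice word[::-1] selects indices [4, 3, 2, 1, 0] (4->'n', 3->'e', 2->'k', 1->'o', 0->'t'), giving 'nekot'.

'nekot'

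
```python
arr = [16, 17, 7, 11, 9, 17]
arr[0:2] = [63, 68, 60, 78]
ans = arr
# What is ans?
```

arr starts as [16, 17, 7, 11, 9, 17] (length 6). The slice arr[0:2] covers indices [0, 1] with values [16, 17]. Replacing that slice with [63, 68, 60, 78] (different length) produces [63, 68, 60, 78, 7, 11, 9, 17].

[63, 68, 60, 78, 7, 11, 9, 17]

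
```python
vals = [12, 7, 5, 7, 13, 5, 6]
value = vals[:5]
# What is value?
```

vals has length 7. The slice vals[:5] selects indices [0, 1, 2, 3, 4] (0->12, 1->7, 2->5, 3->7, 4->13), giving [12, 7, 5, 7, 13].

[12, 7, 5, 7, 13]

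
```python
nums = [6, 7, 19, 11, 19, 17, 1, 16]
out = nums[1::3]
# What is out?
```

nums has length 8. The slice nums[1::3] selects indices [1, 4, 7] (1->7, 4->19, 7->16), giving [7, 19, 16].

[7, 19, 16]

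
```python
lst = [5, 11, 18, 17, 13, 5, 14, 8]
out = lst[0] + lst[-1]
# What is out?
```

lst has length 8. lst[0] = 5.
lst has length 8. Negative index -1 maps to positive index 8 + (-1) = 7. lst[7] = 8.
Sum: 5 + 8 = 13.

13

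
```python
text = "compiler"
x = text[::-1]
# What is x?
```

text has length 8. The slice text[::-1] selects indices [7, 6, 5, 4, 3, 2, 1, 0] (7->'r', 6->'e', 5->'l', 4->'i', 3->'p', 2->'m', 1->'o', 0->'c'), giving 'relipmoc'.

'relipmoc'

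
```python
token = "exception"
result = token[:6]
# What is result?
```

token has length 9. The slice token[:6] selects indices [0, 1, 2, 3, 4, 5] (0->'e', 1->'x', 2->'c', 3->'e', 4->'p', 5->'t'), giving 'except'.

'except'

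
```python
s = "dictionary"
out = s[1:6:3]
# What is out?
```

s has length 10. The slice s[1:6:3] selects indices [1, 4] (1->'i', 4->'i'), giving 'ii'.

'ii'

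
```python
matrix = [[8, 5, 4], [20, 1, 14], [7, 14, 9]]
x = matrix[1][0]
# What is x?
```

matrix[1] = [20, 1, 14]. Taking column 0 of that row yields 20.

20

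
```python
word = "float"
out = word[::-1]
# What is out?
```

word has length 5. The slice word[::-1] selects indices [4, 3, 2, 1, 0] (4->'t', 3->'a', 2->'o', 1->'l', 0->'f'), giving 'taolf'.

'taolf'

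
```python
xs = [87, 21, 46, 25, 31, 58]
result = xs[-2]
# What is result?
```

xs has length 6. Negative index -2 maps to positive index 6 + (-2) = 4. xs[4] = 31.

31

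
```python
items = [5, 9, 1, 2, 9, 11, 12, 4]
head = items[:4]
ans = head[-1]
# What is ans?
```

items has length 8. The slice items[:4] selects indices [0, 1, 2, 3] (0->5, 1->9, 2->1, 3->2), giving [5, 9, 1, 2]. So head = [5, 9, 1, 2]. Then head[-1] = 2.

2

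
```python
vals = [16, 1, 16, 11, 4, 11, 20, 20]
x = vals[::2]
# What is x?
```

vals has length 8. The slice vals[::2] selects indices [0, 2, 4, 6] (0->16, 2->16, 4->4, 6->20), giving [16, 16, 4, 20].

[16, 16, 4, 20]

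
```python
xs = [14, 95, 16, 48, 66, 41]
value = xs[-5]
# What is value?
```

xs has length 6. Negative index -5 maps to positive index 6 + (-5) = 1. xs[1] = 95.

95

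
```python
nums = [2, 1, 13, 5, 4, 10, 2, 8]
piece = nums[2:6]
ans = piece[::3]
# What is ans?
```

nums has length 8. The slice nums[2:6] selects indices [2, 3, 4, 5] (2->13, 3->5, 4->4, 5->10), giving [13, 5, 4, 10]. So piece = [13, 5, 4, 10]. piece has length 4. The slice piece[::3] selects indices [0, 3] (0->13, 3->10), giving [13, 10].

[13, 10]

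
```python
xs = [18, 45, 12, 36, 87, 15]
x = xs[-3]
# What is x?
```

xs has length 6. Negative index -3 maps to positive index 6 + (-3) = 3. xs[3] = 36.

36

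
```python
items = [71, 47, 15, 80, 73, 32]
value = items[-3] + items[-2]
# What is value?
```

items has length 6. Negative index -3 maps to positive index 6 + (-3) = 3. items[3] = 80.
items has length 6. Negative index -2 maps to positive index 6 + (-2) = 4. items[4] = 73.
Sum: 80 + 73 = 153.

153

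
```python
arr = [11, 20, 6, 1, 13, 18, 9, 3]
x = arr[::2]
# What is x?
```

arr has length 8. The slice arr[::2] selects indices [0, 2, 4, 6] (0->11, 2->6, 4->13, 6->9), giving [11, 6, 13, 9].

[11, 6, 13, 9]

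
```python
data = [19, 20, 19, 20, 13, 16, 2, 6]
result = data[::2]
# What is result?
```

data has length 8. The slice data[::2] selects indices [0, 2, 4, 6] (0->19, 2->19, 4->13, 6->2), giving [19, 19, 13, 2].

[19, 19, 13, 2]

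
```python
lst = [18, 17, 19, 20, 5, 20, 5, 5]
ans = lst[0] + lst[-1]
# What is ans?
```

lst has length 8. lst[0] = 18.
lst has length 8. Negative index -1 maps to positive index 8 + (-1) = 7. lst[7] = 5.
Sum: 18 + 5 = 23.

23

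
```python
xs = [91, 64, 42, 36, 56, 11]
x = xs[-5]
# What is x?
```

xs has length 6. Negative index -5 maps to positive index 6 + (-5) = 1. xs[1] = 64.

64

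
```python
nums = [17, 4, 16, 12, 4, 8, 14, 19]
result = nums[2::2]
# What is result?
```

nums has length 8. The slice nums[2::2] selects indices [2, 4, 6] (2->16, 4->4, 6->14), giving [16, 4, 14].

[16, 4, 14]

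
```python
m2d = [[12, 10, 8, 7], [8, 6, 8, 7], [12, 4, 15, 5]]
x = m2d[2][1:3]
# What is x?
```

m2d[2] = [12, 4, 15, 5]. m2d[2] has length 4. The slice m2d[2][1:3] selects indices [1, 2] (1->4, 2->15), giving [4, 15].

[4, 15]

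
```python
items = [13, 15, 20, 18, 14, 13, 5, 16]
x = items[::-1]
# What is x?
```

items has length 8. The slice items[::-1] selects indices [7, 6, 5, 4, 3, 2, 1, 0] (7->16, 6->5, 5->13, 4->14, 3->18, 2->20, 1->15, 0->13), giving [16, 5, 13, 14, 18, 20, 15, 13].

[16, 5, 13, 14, 18, 20, 15, 13]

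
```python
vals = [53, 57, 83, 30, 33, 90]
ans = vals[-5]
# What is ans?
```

vals has length 6. Negative index -5 maps to positive index 6 + (-5) = 1. vals[1] = 57.

57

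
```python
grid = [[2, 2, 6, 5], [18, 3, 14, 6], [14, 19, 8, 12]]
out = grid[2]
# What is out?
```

grid has 3 rows. Row 2 is [14, 19, 8, 12].

[14, 19, 8, 12]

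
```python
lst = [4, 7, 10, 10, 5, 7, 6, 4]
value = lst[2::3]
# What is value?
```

lst has length 8. The slice lst[2::3] selects indices [2, 5] (2->10, 5->7), giving [10, 7].

[10, 7]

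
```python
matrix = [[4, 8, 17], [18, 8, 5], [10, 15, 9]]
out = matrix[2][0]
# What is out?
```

matrix[2] = [10, 15, 9]. Taking column 0 of that row yields 10.

10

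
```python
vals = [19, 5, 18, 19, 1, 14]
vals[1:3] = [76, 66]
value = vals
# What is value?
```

vals starts as [19, 5, 18, 19, 1, 14] (length 6). The slice vals[1:3] covers indices [1, 2] with values [5, 18]. Replacing that slice with [76, 66] (same length) produces [19, 76, 66, 19, 1, 14].

[19, 76, 66, 19, 1, 14]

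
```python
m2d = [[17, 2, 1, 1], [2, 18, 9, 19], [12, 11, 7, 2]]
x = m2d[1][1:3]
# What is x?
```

m2d[1] = [2, 18, 9, 19]. m2d[1] has length 4. The slice m2d[1][1:3] selects indices [1, 2] (1->18, 2->9), giving [18, 9].

[18, 9]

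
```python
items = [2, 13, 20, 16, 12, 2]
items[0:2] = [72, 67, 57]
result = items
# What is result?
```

items starts as [2, 13, 20, 16, 12, 2] (length 6). The slice items[0:2] covers indices [0, 1] with values [2, 13]. Replacing that slice with [72, 67, 57] (different length) produces [72, 67, 57, 20, 16, 12, 2].

[72, 67, 57, 20, 16, 12, 2]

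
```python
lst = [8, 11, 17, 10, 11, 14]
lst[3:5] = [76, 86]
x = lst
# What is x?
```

lst starts as [8, 11, 17, 10, 11, 14] (length 6). The slice lst[3:5] covers indices [3, 4] with values [10, 11]. Replacing that slice with [76, 86] (same length) produces [8, 11, 17, 76, 86, 14].

[8, 11, 17, 76, 86, 14]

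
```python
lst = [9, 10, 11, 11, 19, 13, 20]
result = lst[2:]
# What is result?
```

lst has length 7. The slice lst[2:] selects indices [2, 3, 4, 5, 6] (2->11, 3->11, 4->19, 5->13, 6->20), giving [11, 11, 19, 13, 20].

[11, 11, 19, 13, 20]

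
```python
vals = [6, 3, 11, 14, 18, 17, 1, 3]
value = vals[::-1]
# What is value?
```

vals has length 8. The slice vals[::-1] selects indices [7, 6, 5, 4, 3, 2, 1, 0] (7->3, 6->1, 5->17, 4->18, 3->14, 2->11, 1->3, 0->6), giving [3, 1, 17, 18, 14, 11, 3, 6].

[3, 1, 17, 18, 14, 11, 3, 6]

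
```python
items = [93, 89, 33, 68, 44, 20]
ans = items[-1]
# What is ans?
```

items has length 6. Negative index -1 maps to positive index 6 + (-1) = 5. items[5] = 20.

20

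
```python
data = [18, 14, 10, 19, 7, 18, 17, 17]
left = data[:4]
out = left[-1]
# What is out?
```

data has length 8. The slice data[:4] selects indices [0, 1, 2, 3] (0->18, 1->14, 2->10, 3->19), giving [18, 14, 10, 19]. So left = [18, 14, 10, 19]. Then left[-1] = 19.

19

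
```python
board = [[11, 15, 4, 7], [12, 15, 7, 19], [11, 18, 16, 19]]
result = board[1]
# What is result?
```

board has 3 rows. Row 1 is [12, 15, 7, 19].

[12, 15, 7, 19]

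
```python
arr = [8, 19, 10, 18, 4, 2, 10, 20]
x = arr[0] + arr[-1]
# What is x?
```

arr has length 8. arr[0] = 8.
arr has length 8. Negative index -1 maps to positive index 8 + (-1) = 7. arr[7] = 20.
Sum: 8 + 20 = 28.

28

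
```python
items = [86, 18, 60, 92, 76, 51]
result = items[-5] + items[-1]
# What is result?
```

items has length 6. Negative index -5 maps to positive index 6 + (-5) = 1. items[1] = 18.
items has length 6. Negative index -1 maps to positive index 6 + (-1) = 5. items[5] = 51.
Sum: 18 + 51 = 69.

69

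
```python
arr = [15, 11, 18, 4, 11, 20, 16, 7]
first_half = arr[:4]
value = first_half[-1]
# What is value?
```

arr has length 8. The slice arr[:4] selects indices [0, 1, 2, 3] (0->15, 1->11, 2->18, 3->4), giving [15, 11, 18, 4]. So first_half = [15, 11, 18, 4]. Then first_half[-1] = 4.

4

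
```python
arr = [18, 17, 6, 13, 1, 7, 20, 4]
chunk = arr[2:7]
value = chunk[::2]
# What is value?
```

arr has length 8. The slice arr[2:7] selects indices [2, 3, 4, 5, 6] (2->6, 3->13, 4->1, 5->7, 6->20), giving [6, 13, 1, 7, 20]. So chunk = [6, 13, 1, 7, 20]. chunk has length 5. The slice chunk[::2] selects indices [0, 2, 4] (0->6, 2->1, 4->20), giving [6, 1, 20].

[6, 1, 20]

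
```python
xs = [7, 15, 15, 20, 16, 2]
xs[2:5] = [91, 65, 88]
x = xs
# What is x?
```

xs starts as [7, 15, 15, 20, 16, 2] (length 6). The slice xs[2:5] covers indices [2, 3, 4] with values [15, 20, 16]. Replacing that slice with [91, 65, 88] (same length) produces [7, 15, 91, 65, 88, 2].

[7, 15, 91, 65, 88, 2]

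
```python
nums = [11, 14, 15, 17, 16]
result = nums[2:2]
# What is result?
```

nums has length 5. The slice nums[2:2] resolves to an empty index range, so the result is [].

[]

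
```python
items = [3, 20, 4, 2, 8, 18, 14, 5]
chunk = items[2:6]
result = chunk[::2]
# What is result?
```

items has length 8. The slice items[2:6] selects indices [2, 3, 4, 5] (2->4, 3->2, 4->8, 5->18), giving [4, 2, 8, 18]. So chunk = [4, 2, 8, 18]. chunk has length 4. The slice chunk[::2] selects indices [0, 2] (0->4, 2->8), giving [4, 8].

[4, 8]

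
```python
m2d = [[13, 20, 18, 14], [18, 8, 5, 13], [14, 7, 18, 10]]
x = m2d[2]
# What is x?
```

m2d has 3 rows. Row 2 is [14, 7, 18, 10].

[14, 7, 18, 10]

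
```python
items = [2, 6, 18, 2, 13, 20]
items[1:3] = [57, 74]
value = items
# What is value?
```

items starts as [2, 6, 18, 2, 13, 20] (length 6). The slice items[1:3] covers indices [1, 2] with values [6, 18]. Replacing that slice with [57, 74] (same length) produces [2, 57, 74, 2, 13, 20].

[2, 57, 74, 2, 13, 20]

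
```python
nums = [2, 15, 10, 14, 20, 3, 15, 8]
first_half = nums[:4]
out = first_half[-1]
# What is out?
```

nums has length 8. The slice nums[:4] selects indices [0, 1, 2, 3] (0->2, 1->15, 2->10, 3->14), giving [2, 15, 10, 14]. So first_half = [2, 15, 10, 14]. Then first_half[-1] = 14.

14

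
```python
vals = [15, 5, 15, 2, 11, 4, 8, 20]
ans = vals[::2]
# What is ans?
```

vals has length 8. The slice vals[::2] selects indices [0, 2, 4, 6] (0->15, 2->15, 4->11, 6->8), giving [15, 15, 11, 8].

[15, 15, 11, 8]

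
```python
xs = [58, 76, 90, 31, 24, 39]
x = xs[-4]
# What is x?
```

xs has length 6. Negative index -4 maps to positive index 6 + (-4) = 2. xs[2] = 90.

90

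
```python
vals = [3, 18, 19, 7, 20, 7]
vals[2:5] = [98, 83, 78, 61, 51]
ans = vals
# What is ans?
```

vals starts as [3, 18, 19, 7, 20, 7] (length 6). The slice vals[2:5] covers indices [2, 3, 4] with values [19, 7, 20]. Replacing that slice with [98, 83, 78, 61, 51] (different length) produces [3, 18, 98, 83, 78, 61, 51, 7].

[3, 18, 98, 83, 78, 61, 51, 7]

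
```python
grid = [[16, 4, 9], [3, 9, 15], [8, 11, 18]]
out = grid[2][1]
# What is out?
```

grid[2] = [8, 11, 18]. Taking column 1 of that row yields 11.

11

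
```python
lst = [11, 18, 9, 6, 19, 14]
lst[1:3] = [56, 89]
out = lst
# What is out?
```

lst starts as [11, 18, 9, 6, 19, 14] (length 6). The slice lst[1:3] covers indices [1, 2] with values [18, 9]. Replacing that slice with [56, 89] (same length) produces [11, 56, 89, 6, 19, 14].

[11, 56, 89, 6, 19, 14]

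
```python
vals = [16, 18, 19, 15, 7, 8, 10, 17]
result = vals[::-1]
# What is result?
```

vals has length 8. The slice vals[::-1] selects indices [7, 6, 5, 4, 3, 2, 1, 0] (7->17, 6->10, 5->8, 4->7, 3->15, 2->19, 1->18, 0->16), giving [17, 10, 8, 7, 15, 19, 18, 16].

[17, 10, 8, 7, 15, 19, 18, 16]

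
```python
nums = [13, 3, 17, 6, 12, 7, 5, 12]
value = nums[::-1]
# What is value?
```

nums has length 8. The slice nums[::-1] selects indices [7, 6, 5, 4, 3, 2, 1, 0] (7->12, 6->5, 5->7, 4->12, 3->6, 2->17, 1->3, 0->13), giving [12, 5, 7, 12, 6, 17, 3, 13].

[12, 5, 7, 12, 6, 17, 3, 13]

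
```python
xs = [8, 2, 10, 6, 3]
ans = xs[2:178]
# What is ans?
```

xs has length 5. The slice xs[2:178] selects indices [2, 3, 4] (2->10, 3->6, 4->3), giving [10, 6, 3].

[10, 6, 3]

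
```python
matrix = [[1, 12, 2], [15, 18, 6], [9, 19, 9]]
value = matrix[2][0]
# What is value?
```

matrix[2] = [9, 19, 9]. Taking column 0 of that row yields 9.

9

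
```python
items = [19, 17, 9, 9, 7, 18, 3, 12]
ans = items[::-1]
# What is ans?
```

items has length 8. The slice items[::-1] selects indices [7, 6, 5, 4, 3, 2, 1, 0] (7->12, 6->3, 5->18, 4->7, 3->9, 2->9, 1->17, 0->19), giving [12, 3, 18, 7, 9, 9, 17, 19].

[12, 3, 18, 7, 9, 9, 17, 19]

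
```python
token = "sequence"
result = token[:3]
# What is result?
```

token has length 8. The slice token[:3] selects indices [0, 1, 2] (0->'s', 1->'e', 2->'q'), giving 'seq'.

'seq'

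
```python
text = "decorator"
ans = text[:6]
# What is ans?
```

text has length 9. The slice text[:6] selects indices [0, 1, 2, 3, 4, 5] (0->'d', 1->'e', 2->'c', 3->'o', 4->'r', 5->'a'), giving 'decora'.

'decora'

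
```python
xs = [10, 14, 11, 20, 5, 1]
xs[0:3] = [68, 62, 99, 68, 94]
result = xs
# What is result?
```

xs starts as [10, 14, 11, 20, 5, 1] (length 6). The slice xs[0:3] covers indices [0, 1, 2] with values [10, 14, 11]. Replacing that slice with [68, 62, 99, 68, 94] (different length) produces [68, 62, 99, 68, 94, 20, 5, 1].

[68, 62, 99, 68, 94, 20, 5, 1]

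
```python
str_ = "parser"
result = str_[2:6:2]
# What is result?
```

str_ has length 6. The slice str_[2:6:2] selects indices [2, 4] (2->'r', 4->'e'), giving 're'.

're'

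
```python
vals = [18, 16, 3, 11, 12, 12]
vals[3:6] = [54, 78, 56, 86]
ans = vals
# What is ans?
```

vals starts as [18, 16, 3, 11, 12, 12] (length 6). The slice vals[3:6] covers indices [3, 4, 5] with values [11, 12, 12]. Replacing that slice with [54, 78, 56, 86] (different length) produces [18, 16, 3, 54, 78, 56, 86].

[18, 16, 3, 54, 78, 56, 86]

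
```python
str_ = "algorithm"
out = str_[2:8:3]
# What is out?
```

str_ has length 9. The slice str_[2:8:3] selects indices [2, 5] (2->'g', 5->'i'), giving 'gi'.

'gi'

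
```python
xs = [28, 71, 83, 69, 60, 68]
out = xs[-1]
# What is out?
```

xs has length 6. Negative index -1 maps to positive index 6 + (-1) = 5. xs[5] = 68.

68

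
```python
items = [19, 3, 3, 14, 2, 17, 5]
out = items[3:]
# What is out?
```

items has length 7. The slice items[3:] selects indices [3, 4, 5, 6] (3->14, 4->2, 5->17, 6->5), giving [14, 2, 17, 5].

[14, 2, 17, 5]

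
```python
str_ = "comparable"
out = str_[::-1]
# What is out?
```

str_ has length 10. The slice str_[::-1] selects indices [9, 8, 7, 6, 5, 4, 3, 2, 1, 0] (9->'e', 8->'l', 7->'b', 6->'a', 5->'r', 4->'a', 3->'p', 2->'m', 1->'o', 0->'c'), giving 'elbarapmoc'.

'elbarapmoc'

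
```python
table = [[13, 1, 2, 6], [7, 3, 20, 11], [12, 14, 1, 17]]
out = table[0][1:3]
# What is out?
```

table[0] = [13, 1, 2, 6]. table[0] has length 4. The slice table[0][1:3] selects indices [1, 2] (1->1, 2->2), giving [1, 2].

[1, 2]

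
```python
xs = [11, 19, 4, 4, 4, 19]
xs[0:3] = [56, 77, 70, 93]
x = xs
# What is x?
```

xs starts as [11, 19, 4, 4, 4, 19] (length 6). The slice xs[0:3] covers indices [0, 1, 2] with values [11, 19, 4]. Replacing that slice with [56, 77, 70, 93] (different length) produces [56, 77, 70, 93, 4, 4, 19].

[56, 77, 70, 93, 4, 4, 19]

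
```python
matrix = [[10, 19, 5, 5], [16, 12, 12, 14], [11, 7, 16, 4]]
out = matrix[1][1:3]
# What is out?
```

matrix[1] = [16, 12, 12, 14]. matrix[1] has length 4. The slice matrix[1][1:3] selects indices [1, 2] (1->12, 2->12), giving [12, 12].

[12, 12]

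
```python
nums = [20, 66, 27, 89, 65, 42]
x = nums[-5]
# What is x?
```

nums has length 6. Negative index -5 maps to positive index 6 + (-5) = 1. nums[1] = 66.

66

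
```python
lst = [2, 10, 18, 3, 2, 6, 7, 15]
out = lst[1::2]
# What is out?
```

lst has length 8. The slice lst[1::2] selects indices [1, 3, 5, 7] (1->10, 3->3, 5->6, 7->15), giving [10, 3, 6, 15].

[10, 3, 6, 15]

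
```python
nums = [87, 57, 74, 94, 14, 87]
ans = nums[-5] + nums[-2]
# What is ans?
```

nums has length 6. Negative index -5 maps to positive index 6 + (-5) = 1. nums[1] = 57.
nums has length 6. Negative index -2 maps to positive index 6 + (-2) = 4. nums[4] = 14.
Sum: 57 + 14 = 71.

71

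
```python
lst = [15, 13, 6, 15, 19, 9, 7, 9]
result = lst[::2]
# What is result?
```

lst has length 8. The slice lst[::2] selects indices [0, 2, 4, 6] (0->15, 2->6, 4->19, 6->7), giving [15, 6, 19, 7].

[15, 6, 19, 7]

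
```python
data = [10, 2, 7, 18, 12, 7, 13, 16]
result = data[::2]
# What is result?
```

data has length 8. The slice data[::2] selects indices [0, 2, 4, 6] (0->10, 2->7, 4->12, 6->13), giving [10, 7, 12, 13].

[10, 7, 12, 13]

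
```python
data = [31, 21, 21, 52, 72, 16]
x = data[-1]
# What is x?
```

data has length 6. Negative index -1 maps to positive index 6 + (-1) = 5. data[5] = 16.

16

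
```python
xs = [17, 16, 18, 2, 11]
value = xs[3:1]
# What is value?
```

xs has length 5. The slice xs[3:1] resolves to an empty index range, so the result is [].

[]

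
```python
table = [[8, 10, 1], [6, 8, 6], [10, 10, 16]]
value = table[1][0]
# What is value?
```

table[1] = [6, 8, 6]. Taking column 0 of that row yields 6.

6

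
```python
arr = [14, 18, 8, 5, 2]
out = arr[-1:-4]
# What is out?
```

arr has length 5. The slice arr[-1:-4] resolves to an empty index range, so the result is [].

[]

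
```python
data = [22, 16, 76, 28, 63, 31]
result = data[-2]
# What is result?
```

data has length 6. Negative index -2 maps to positive index 6 + (-2) = 4. data[4] = 63.

63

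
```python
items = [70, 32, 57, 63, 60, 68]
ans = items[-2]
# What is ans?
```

items has length 6. Negative index -2 maps to positive index 6 + (-2) = 4. items[4] = 60.

60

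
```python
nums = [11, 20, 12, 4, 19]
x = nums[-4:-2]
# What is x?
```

nums has length 5. The slice nums[-4:-2] selects indices [1, 2] (1->20, 2->12), giving [20, 12].

[20, 12]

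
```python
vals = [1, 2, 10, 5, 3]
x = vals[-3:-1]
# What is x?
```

vals has length 5. The slice vals[-3:-1] selects indices [2, 3] (2->10, 3->5), giving [10, 5].

[10, 5]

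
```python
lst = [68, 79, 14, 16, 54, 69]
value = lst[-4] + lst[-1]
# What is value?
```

lst has length 6. Negative index -4 maps to positive index 6 + (-4) = 2. lst[2] = 14.
lst has length 6. Negative index -1 maps to positive index 6 + (-1) = 5. lst[5] = 69.
Sum: 14 + 69 = 83.

83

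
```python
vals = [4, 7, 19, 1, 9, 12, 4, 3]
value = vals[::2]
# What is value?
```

vals has length 8. The slice vals[::2] selects indices [0, 2, 4, 6] (0->4, 2->19, 4->9, 6->4), giving [4, 19, 9, 4].

[4, 19, 9, 4]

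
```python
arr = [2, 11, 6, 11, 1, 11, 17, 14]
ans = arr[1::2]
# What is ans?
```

arr has length 8. The slice arr[1::2] selects indices [1, 3, 5, 7] (1->11, 3->11, 5->11, 7->14), giving [11, 11, 11, 14].

[11, 11, 11, 14]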